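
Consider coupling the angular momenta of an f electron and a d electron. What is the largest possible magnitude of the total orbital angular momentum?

L runs from |3 − 2| = 1 to 3 + 2 = 5.
L ∈ {1, 2, 3, 4, 5}.
The largest magnitude corresponds to L = 5: |L_tot| = ℏ√(5·6) = √30 ℏ.

|L_tot|_max = √30 ℏ ≈ 5.477ℏ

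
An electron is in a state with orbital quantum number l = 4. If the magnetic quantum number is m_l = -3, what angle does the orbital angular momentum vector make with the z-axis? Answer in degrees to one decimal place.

θ ≈ 132.1°

|L| = √(l(l+1)) ℏ = 2√5 ℏ.
L_z = m_l ℏ = −3ℏ.
cos θ = L_z/|L| = -3/√20, so θ ≈ 132.1°.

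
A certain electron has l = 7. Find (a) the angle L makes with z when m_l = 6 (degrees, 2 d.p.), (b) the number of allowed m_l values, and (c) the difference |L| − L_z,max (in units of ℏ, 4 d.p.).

For m_l = 6: cos θ = 6/√56, θ ≈ 36.70°.
There are 2l+1 = 15 values of m_l.
|L| − L_z,max = (2√14 − 7)ℏ ≈ 0.4833ℏ.

θ(m_l=6) ≈ 36.70°; 15 values; |L|−L_z,max ≈ 0.4833ℏ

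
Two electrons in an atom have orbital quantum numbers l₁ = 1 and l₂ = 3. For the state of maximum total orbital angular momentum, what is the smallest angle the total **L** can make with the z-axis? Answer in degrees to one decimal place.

Angular momentum addition gives L = |l₁ − l₂|, …, l₁ + l₂.
So L can be 2, 3, 4.
The maximum is L = 4, with |L_tot| = ℏ√(4·5) = 2√5 ℏ.
The minimum angle with z is arccos(4/√20) ≈ 26.6°.

θ_min ≈ 26.6°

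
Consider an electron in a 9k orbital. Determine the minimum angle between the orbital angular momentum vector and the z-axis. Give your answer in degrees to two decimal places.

θ_min ≈ 20.70°

The 9k subshell has l = 7.
|L| = √(l(l+1)) ℏ = 2√14 ℏ.
The smallest angle corresponds to the largest L_z, i.e. m_l = l = 7, giving L_z = 7ℏ.
cos θ_min = 7/√56, so θ_min ≈ 20.70°.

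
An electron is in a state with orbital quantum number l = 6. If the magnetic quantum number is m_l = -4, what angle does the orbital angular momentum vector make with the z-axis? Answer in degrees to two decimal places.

|L| = √(l(l+1)) ℏ = √42 ℏ.
L_z = m_l ℏ = −4ℏ.
cos θ = L_z/|L| = -4/√42, so θ ≈ 128.11°.

θ ≈ 128.11°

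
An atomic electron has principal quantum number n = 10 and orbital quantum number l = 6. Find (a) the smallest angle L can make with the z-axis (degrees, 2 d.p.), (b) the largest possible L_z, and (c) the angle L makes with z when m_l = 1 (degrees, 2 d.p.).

cos θ_min = 6/√42, so θ_min ≈ 22.21°.
L_z,max = lℏ = 6ℏ.
For m_l = 1: cos θ = 1/√42, θ ≈ 81.12°.

θ_min ≈ 22.21°; L_z,max = 6ℏ; θ(m_l=1) ≈ 81.12°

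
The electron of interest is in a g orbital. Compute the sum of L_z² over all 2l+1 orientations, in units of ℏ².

Σ(L_z)² = 60 ℏ²

A g state has l = 4.
m_l runs from −4 to 4, i.e. {-4, -3, -2, -1, 0, 1, 2, 3, 4}.
Σ m_l² = l(l+1)(2l+1)/3 = 4·5·9/3 = 60.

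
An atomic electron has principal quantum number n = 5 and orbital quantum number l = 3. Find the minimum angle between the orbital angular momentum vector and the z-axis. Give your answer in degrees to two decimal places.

θ_min ≈ 30.00°

|L| = ℏ√(l(l+1)) = 2√3 ℏ.
The smallest angle corresponds to the largest L_z, i.e. m_l = l = 3, giving L_z = 3ℏ.
cos θ_min = 3/√12, so θ_min ≈ 30.00°.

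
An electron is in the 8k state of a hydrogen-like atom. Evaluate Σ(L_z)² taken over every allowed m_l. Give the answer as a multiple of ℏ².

The 8k subshell has l = 7.
m_l runs from −7 to 7, i.e. {-7, -6, -5, -4, -3, -2, -1, 0, 1, 2, 3, 4, 5, 6, 7}.
Summing m² from −7 to 7: Σ m_l² = 280.

Σ(L_z)² = 280 ℏ²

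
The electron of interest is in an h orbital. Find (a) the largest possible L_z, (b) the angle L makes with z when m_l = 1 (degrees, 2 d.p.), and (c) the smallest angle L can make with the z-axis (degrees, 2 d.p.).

L_z,max = 5ℏ; θ(m_l=1) ≈ 79.48°; θ_min ≈ 24.09°

For an h orbital, l = 5.
L_z,max = lℏ = 5ℏ.
For m_l = 1: cos θ = 1/√30, θ ≈ 79.48°.
cos θ_min = 5/√30, so θ_min ≈ 24.09°.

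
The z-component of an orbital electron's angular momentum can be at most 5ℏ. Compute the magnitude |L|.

|L| = √30 ℏ ≈ 5.477ℏ

The maximum L_z equals lℏ, giving l = 5.
|L| = √(l(l+1)) ℏ = √30 ℏ.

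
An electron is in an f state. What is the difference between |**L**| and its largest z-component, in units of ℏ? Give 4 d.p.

F corresponds to l = 3.
|L| = 2√3 ℏ ≈ 3.4641ℏ, while L_z,max = lℏ = 3ℏ.
The difference is (2√3 − 3)ℏ ≈ 0.4641ℏ.

|L| − L_z,max ≈ 0.4641ℏ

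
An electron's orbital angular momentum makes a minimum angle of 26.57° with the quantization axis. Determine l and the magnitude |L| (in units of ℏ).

At minimum angle, m_l = l, so cos θ = l/√(l(l+1)); cos²θ = l/(l+1) = 0.7999.
Solving: l = 4.
Then |L| = ℏ√(4·5) = 2√5 ℏ.

l = 4, |L| = 2√5 ℏ ≈ 4.472ℏ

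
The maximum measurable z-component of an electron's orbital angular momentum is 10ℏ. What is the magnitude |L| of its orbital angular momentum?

|L| = √110 ℏ ≈ 10.488ℏ

L_z,max = lℏ, so l = 10.
|L| = √(l(l+1)) ℏ = √110 ℏ.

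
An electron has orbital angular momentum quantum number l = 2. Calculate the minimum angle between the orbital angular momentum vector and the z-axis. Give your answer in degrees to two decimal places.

θ_min ≈ 35.26°

|L|² = l(l+1)ℏ² = 6ℏ², so |L| = √6 ℏ.
The smallest angle corresponds to the largest L_z, i.e. m_l = l = 2, giving L_z = 2ℏ.
cos θ_min = 2/√6, so θ_min ≈ 35.26°.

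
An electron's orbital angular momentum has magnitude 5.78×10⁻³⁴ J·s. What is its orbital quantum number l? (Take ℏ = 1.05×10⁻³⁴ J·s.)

In units of ℏ, |L| ≈ 5.505.
l(l+1) ≈ 5.505² ≈ 30.30, so l = 5.

l = 5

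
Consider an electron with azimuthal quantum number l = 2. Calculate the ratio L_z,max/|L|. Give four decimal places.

L_z,max/|L| = 0.8165

|L| = √6 ℏ ≈ 2.4495ℏ, while L_z,max = lℏ = 2ℏ.
L_z,max/|L| = 2/√6 = 0.8165.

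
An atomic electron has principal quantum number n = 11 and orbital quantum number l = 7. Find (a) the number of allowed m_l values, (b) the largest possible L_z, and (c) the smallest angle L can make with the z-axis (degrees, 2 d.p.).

15 values; L_z,max = 7ℏ; θ_min ≈ 20.70°

There are 2l+1 = 15 values of m_l.
L_z,max = lℏ = 7ℏ.
cos θ_min = 7/√56, so θ_min ≈ 20.70°.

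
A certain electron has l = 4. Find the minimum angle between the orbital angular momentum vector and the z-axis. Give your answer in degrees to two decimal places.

|L| = ℏ√(l(l+1)) = 2√5 ℏ.
The smallest angle corresponds to the largest L_z, i.e. m_l = l = 4, giving L_z = 4ℏ.
cos θ_min = 4/√20, so θ_min ≈ 26.57°.

θ_min ≈ 26.57°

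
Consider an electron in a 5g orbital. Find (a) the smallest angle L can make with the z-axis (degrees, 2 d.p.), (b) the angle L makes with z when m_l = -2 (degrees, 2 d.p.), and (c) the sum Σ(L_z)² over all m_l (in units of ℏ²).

5g means n = 5, l = 4.
cos θ_min = 4/√20, so θ_min ≈ 26.57°.
For m_l = -2: cos θ = -2/√20, θ ≈ 116.57°.
Σ m_l² = 60, so Σ(L_z)² = 60 ℏ².

θ_min ≈ 26.57°; θ(m_l=-2) ≈ 116.57°; Σ(L_z)² = 60 ℏ²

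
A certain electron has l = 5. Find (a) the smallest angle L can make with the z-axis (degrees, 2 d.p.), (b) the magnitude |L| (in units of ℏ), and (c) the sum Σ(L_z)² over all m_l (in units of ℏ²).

cos θ_min = 5/√30, so θ_min ≈ 24.09°.
|L| = ℏ√(5·6) = √30 ℏ ≈ 5.477ℏ.
Σ m_l² = 110, so Σ(L_z)² = 110 ℏ².

θ_min ≈ 24.09°; |L| = √30 ℏ ≈ 5.477ℏ; Σ(L_z)² = 110 ℏ²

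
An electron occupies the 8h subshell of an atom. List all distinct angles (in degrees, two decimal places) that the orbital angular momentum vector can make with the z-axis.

8h means n = 8, l = 5.
|L| = ℏ√(l(l+1)) = √30 ℏ.
cos θ = m_l/√30 for each m_l ∈ {-5, -4, -3, -2, -1, 0, 1, 2, 3, 4, 5}.

θ ∈ {24.09°, 43.09°, 56.79°, 68.58°, 79.48°, 90.00°, 100.52°, 111.42°, 123.21°, 136.91°, 155.91°}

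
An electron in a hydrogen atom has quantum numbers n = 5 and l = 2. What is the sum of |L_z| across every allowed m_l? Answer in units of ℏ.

Σ|L_z| = 6 ℏ

m_l ∈ {-2, -1, 0, 1, 2}.
Σ|m_l| = 2(1+2+…+2) = 6.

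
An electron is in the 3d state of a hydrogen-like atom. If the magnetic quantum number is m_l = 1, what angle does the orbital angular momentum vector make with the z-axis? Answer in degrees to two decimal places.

For 3d, l = 2.
|L|² = l(l+1)ℏ² = 6ℏ², so |L| = √6 ℏ.
L_z = m_l ℏ = 1ℏ.
cos θ = L_z/|L| = 1/√6, so θ ≈ 65.91°.

θ ≈ 65.91°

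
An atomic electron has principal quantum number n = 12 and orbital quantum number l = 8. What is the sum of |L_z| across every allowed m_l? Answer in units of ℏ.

Σ|L_z| = 72 ℏ

The allowed m_l values are -8, -7, -6, -5, -4, -3, -2, -1, 0, 1, 2, 3, 4, 5, 6, 7, 8.
Σ|m_l| = l(l+1) = 72.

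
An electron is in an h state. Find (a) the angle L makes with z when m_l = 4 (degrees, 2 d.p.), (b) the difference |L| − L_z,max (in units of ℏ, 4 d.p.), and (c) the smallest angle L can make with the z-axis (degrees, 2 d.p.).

For an h orbital, l = 5.
For m_l = 4: cos θ = 4/√30, θ ≈ 43.09°.
|L| − L_z,max = (√30 − 5)ℏ ≈ 0.4772ℏ.
cos θ_min = 5/√30, so θ_min ≈ 24.09°.

θ(m_l=4) ≈ 43.09°; |L|−L_z,max ≈ 0.4772ℏ; θ_min ≈ 24.09°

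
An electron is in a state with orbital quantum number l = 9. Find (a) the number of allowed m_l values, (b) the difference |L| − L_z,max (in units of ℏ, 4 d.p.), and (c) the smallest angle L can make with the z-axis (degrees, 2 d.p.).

19 values; |L|−L_z,max ≈ 0.4868ℏ; θ_min ≈ 18.43°

There are 2l+1 = 19 values of m_l.
|L| − L_z,max = (3√10 − 9)ℏ ≈ 0.4868ℏ.
cos θ_min = 9/√90, so θ_min ≈ 18.43°.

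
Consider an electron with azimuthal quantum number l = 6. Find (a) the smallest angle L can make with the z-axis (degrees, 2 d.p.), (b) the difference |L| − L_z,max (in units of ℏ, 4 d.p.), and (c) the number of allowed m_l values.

θ_min ≈ 22.21°; |L|−L_z,max ≈ 0.4807ℏ; 13 values

cos θ_min = 6/√42, so θ_min ≈ 22.21°.
|L| − L_z,max = (√42 − 6)ℏ ≈ 0.4807ℏ.
There are 2l+1 = 13 values of m_l.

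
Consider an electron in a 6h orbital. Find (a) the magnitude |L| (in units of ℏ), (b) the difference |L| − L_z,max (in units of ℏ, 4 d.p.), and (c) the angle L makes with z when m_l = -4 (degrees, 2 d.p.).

|L| = √30 ℏ ≈ 5.477ℏ; |L|−L_z,max ≈ 0.4772ℏ; θ(m_l=-4) ≈ 136.91°

For 6h, l = 5.
|L| = ℏ√(5·6) = √30 ℏ ≈ 5.477ℏ.
|L| − L_z,max = (√30 − 5)ℏ ≈ 0.4772ℏ.
For m_l = -4: cos θ = -4/√30, θ ≈ 136.91°.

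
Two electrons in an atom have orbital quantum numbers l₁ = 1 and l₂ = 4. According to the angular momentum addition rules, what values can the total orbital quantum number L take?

L = 3, 4, 5

The total orbital quantum number L ranges from |l₁ − l₂| to l₁ + l₂ in integer steps.
Allowed values: L = 3, 4, 5.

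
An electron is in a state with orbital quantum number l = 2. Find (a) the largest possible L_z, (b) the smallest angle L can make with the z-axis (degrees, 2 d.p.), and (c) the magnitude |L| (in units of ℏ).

L_z,max = lℏ = 2ℏ.
cos θ_min = 2/√6, so θ_min ≈ 35.26°.
|L| = ℏ√(2·3) = √6 ℏ ≈ 2.449ℏ.

L_z,max = 2ℏ; θ_min ≈ 35.26°; |L| = √6 ℏ ≈ 2.449ℏ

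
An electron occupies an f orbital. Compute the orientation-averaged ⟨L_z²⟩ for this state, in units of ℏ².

⟨L_z²⟩ = 4 ℏ²

An f state has l = 3.
m_l runs from −3 to 3, i.e. {-3, -2, -1, 0, 1, 2, 3}.
Average of L_z² over 7 states: 28/7 ℏ² = 4 ℏ².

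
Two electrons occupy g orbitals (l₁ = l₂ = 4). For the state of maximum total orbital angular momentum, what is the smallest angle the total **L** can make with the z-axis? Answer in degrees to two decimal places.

By the triangle rule, |l₁ − l₂| ≤ L ≤ l₁ + l₂.
So L can be 0, 1, 2, 3, 4, 5, 6, 7, 8.
The maximum is L = 8, with |L_tot| = ℏ√(8·9) = 6√2 ℏ.
The minimum angle with z is arccos(8/√72) ≈ 19.47°.

θ_min ≈ 19.47°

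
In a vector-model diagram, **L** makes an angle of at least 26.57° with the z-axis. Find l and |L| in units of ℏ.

cos θ_min = l/√(l(l+1)) = √(l/(l+1)), so l/(l+1) = cos²(26.57°) = 0.7999.
l = cos²θ/sin²θ ≈ 4.
Then |L| = ℏ√(4·5) = 2√5 ℏ.

l = 4, |L| = 2√5 ℏ ≈ 4.472ℏ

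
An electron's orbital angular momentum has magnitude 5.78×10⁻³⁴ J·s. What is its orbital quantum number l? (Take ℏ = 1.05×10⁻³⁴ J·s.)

l = 5

In units of ℏ, |L| ≈ 5.505.
Set l(l+1) = 30.30; the integer solution is l = 5.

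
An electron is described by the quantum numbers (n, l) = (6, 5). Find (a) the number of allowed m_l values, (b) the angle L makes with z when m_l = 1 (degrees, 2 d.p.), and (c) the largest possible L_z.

11 values; θ(m_l=1) ≈ 79.48°; L_z,max = 5ℏ

There are 2l+1 = 11 values of m_l.
For m_l = 1: cos θ = 1/√30, θ ≈ 79.48°.
L_z,max = lℏ = 5ℏ.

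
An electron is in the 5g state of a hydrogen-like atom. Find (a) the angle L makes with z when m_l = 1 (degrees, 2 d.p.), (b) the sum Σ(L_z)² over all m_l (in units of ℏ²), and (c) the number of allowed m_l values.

5g means n = 5, l = 4.
For m_l = 1: cos θ = 1/√20, θ ≈ 77.08°.
Σ m_l² = 60, so Σ(L_z)² = 60 ℏ².
There are 2l+1 = 9 values of m_l.

θ(m_l=1) ≈ 77.08°; Σ(L_z)² = 60 ℏ²; 9 values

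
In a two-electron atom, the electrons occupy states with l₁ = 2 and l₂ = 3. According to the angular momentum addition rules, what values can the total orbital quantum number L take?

Angular momentum addition gives L = |l₁ − l₂|, …, l₁ + l₂.
L ∈ {1, 2, 3, 4, 5}.

L = 1, 2, 3, 4, 5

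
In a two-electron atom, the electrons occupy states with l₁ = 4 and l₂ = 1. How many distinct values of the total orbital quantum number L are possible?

3

By the triangle rule, |l₁ − l₂| ≤ L ≤ l₁ + l₂.
Allowed values: L = 3, 4, 5.
That is 3 values.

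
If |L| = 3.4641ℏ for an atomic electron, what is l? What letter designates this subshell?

|L| = ℏ√(l(l+1)), so l(l+1) = 12.
The positive root is l = 3.

l = 3 (f orbital)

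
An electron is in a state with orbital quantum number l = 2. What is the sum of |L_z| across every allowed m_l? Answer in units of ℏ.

The allowed m_l values are -2, -1, 0, 1, 2.
Σ|m_l| = 2(1+2+…+2) = 6.

Σ|L_z| = 6 ℏ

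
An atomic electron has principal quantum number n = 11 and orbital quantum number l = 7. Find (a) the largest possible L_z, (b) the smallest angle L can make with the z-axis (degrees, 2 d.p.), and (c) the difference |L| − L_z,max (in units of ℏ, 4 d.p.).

L_z,max = lℏ = 7ℏ.
cos θ_min = 7/√56, so θ_min ≈ 20.70°.
|L| − L_z,max = (2√14 − 7)ℏ ≈ 0.4833ℏ.

L_z,max = 7ℏ; θ_min ≈ 20.70°; |L|−L_z,max ≈ 0.4833ℏ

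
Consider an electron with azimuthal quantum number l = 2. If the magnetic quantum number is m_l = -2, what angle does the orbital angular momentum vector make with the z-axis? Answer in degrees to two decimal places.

|L| = √(l(l+1)) ℏ = √6 ℏ.
L_z = m_l ℏ = −2ℏ.
cos θ = L_z/|L| = -2/√6, so θ ≈ 144.74°.

θ ≈ 144.74°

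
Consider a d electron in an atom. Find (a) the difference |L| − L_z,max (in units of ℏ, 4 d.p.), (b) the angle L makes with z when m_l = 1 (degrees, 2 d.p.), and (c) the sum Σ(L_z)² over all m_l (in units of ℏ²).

For a d orbital, l = 2.
|L| − L_z,max = (√6 − 2)ℏ ≈ 0.4495ℏ.
For m_l = 1: cos θ = 1/√6, θ ≈ 65.91°.
Σ m_l² = 10, so Σ(L_z)² = 10 ℏ².

|L|−L_z,max ≈ 0.4495ℏ; θ(m_l=1) ≈ 65.91°; Σ(L_z)² = 10 ℏ²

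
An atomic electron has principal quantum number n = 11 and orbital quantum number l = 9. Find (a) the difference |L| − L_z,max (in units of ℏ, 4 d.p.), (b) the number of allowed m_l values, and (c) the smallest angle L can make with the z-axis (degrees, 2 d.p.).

|L|−L_z,max ≈ 0.4868ℏ; 19 values; θ_min ≈ 18.43°

|L| − L_z,max = (3√10 − 9)ℏ ≈ 0.4868ℏ.
There are 2l+1 = 19 values of m_l.
cos θ_min = 9/√90, so θ_min ≈ 18.43°.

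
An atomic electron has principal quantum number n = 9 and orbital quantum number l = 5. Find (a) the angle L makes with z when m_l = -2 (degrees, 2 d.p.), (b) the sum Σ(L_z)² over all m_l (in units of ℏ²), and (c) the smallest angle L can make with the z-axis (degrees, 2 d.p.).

θ(m_l=-2) ≈ 111.42°; Σ(L_z)² = 110 ℏ²; θ_min ≈ 24.09°

For m_l = -2: cos θ = -2/√30, θ ≈ 111.42°.
Σ m_l² = 110, so Σ(L_z)² = 110 ℏ².
cos θ_min = 5/√30, so θ_min ≈ 24.09°.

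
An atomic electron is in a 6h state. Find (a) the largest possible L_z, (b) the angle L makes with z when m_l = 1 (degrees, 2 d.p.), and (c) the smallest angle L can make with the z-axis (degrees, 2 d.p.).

The 6h subshell has l = 5.
L_z,max = lℏ = 5ℏ.
For m_l = 1: cos θ = 1/√30, θ ≈ 79.48°.
cos θ_min = 5/√30, so θ_min ≈ 24.09°.

L_z,max = 5ℏ; θ(m_l=1) ≈ 79.48°; θ_min ≈ 24.09°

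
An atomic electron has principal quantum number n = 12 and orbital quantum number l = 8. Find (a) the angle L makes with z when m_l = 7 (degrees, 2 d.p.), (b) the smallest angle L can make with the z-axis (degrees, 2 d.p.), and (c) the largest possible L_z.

θ(m_l=7) ≈ 34.42°; θ_min ≈ 19.47°; L_z,max = 8ℏ

For m_l = 7: cos θ = 7/√72, θ ≈ 34.42°.
cos θ_min = 8/√72, so θ_min ≈ 19.47°.
L_z,max = lℏ = 8ℏ.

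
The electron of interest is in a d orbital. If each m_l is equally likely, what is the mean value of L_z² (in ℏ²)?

⟨L_z²⟩ = 2 ℏ²

For a d orbital, l = 2.
m_l ∈ {-2, -1, 0, 1, 2}.
⟨L_z²⟩ = ℏ²·l(l+1)/3 = 2ℏ².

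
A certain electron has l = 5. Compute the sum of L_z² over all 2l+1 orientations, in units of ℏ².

Σ(L_z)² = 110 ℏ²

m_l ∈ {-5, -4, -3, -2, -1, 0, 1, 2, 3, 4, 5}.
Σ m_l² = l(l+1)(2l+1)/3 = 5·6·11/3 = 110.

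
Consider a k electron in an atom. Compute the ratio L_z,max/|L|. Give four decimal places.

L_z,max/|L| = 0.9354

For a k orbital, l = 7.
|L| = 2√14 ℏ ≈ 7.4833ℏ, while L_z,max = lℏ = 7ℏ.
L_z,max/|L| = 7/√56 = 0.9354.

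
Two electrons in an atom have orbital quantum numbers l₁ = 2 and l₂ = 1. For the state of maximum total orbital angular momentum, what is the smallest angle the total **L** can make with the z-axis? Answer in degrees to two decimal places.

θ_min ≈ 30.00°

By the triangle rule, |l₁ − l₂| ≤ L ≤ l₁ + l₂.
Allowed values: L = 1, 2, 3.
The maximum is L = 3, with |L_tot| = ℏ√(3·4) = 2√3 ℏ.
The minimum angle with z is arccos(3/√12) ≈ 30.00°.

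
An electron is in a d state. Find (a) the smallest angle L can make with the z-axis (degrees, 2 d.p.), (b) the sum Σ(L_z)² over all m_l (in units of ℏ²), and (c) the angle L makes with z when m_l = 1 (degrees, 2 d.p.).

θ_min ≈ 35.26°; Σ(L_z)² = 10 ℏ²; θ(m_l=1) ≈ 65.91°

A d state has l = 2.
cos θ_min = 2/√6, so θ_min ≈ 35.26°.
Σ m_l² = 10, so Σ(L_z)² = 10 ℏ².
For m_l = 1: cos θ = 1/√6, θ ≈ 65.91°.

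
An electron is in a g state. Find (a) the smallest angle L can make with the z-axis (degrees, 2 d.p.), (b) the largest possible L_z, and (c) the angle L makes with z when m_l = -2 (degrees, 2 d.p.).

θ_min ≈ 26.57°; L_z,max = 4ℏ; θ(m_l=-2) ≈ 116.57°

A g state has l = 4.
cos θ_min = 4/√20, so θ_min ≈ 26.57°.
L_z,max = lℏ = 4ℏ.
For m_l = -2: cos θ = -2/√20, θ ≈ 116.57°.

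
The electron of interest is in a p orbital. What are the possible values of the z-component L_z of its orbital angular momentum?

The letter p corresponds to l = 1.
L_z = m_l ℏ with m_l ranging from −l to +l in integer steps.
For l = 1: m_l ∈ {-1, 0, 1}.

L_z ∈ {−ℏ, 0, ℏ}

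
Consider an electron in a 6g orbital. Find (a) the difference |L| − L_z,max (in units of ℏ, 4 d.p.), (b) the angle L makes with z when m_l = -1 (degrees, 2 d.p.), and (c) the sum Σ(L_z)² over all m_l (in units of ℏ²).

6g means n = 6, l = 4.
|L| − L_z,max = (2√5 − 4)ℏ ≈ 0.4721ℏ.
For m_l = -1: cos θ = -1/√20, θ ≈ 102.92°.
Σ m_l² = 60, so Σ(L_z)² = 60 ℏ².

|L|−L_z,max ≈ 0.4721ℏ; θ(m_l=-1) ≈ 102.92°; Σ(L_z)² = 60 ℏ²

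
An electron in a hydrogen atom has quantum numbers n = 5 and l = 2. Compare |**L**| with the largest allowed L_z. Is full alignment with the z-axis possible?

|L| = √6 ℏ ≈ 2.4495ℏ, while L_z,max = lℏ = 2ℏ.
Since |L| > L_z,max, the vector can never point exactly along z; the closest it comes is θ_min = arccos(2/√6) ≈ 35.3°.

No: L_z,max = 2ℏ < |L| = √6 ℏ ≈ 2.449ℏ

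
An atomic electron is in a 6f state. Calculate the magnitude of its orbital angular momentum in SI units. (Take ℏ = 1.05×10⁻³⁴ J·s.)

|L| = 3.64×10⁻³⁴ J·s

6f means n = 6, l = 3.
|L| = ℏ√(l(l+1)) = ℏ√(3·4) = 2√3 ℏ
Numerically, |L| = 3.464 × (1.05×10⁻³⁴ J·s) = 3.64×10⁻³⁴ J·s.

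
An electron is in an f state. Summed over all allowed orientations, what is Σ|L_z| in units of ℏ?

Σ|L_z| = 12 ℏ

An f state has l = 3.
The allowed m_l values are -3, -2, -1, 0, 1, 2, 3.
Σ|m_l| = 2·3(3+1)/2 = 12.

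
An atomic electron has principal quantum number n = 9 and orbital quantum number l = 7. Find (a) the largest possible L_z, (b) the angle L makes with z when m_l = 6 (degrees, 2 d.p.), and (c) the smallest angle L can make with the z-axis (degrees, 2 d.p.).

L_z,max = lℏ = 7ℏ.
For m_l = 6: cos θ = 6/√56, θ ≈ 36.70°.
cos θ_min = 7/√56, so θ_min ≈ 20.70°.

L_z,max = 7ℏ; θ(m_l=6) ≈ 36.70°; θ_min ≈ 20.70°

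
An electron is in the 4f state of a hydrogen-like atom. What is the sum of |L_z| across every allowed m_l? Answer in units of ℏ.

For 4f, l = 3.
m_l runs from −3 to 3, i.e. {-3, -2, -1, 0, 1, 2, 3}.
Σ|m_l| = 2·3(3+1)/2 = 12.

Σ|L_z| = 12 ℏ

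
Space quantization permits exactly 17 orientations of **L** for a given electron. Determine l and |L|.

l = 8, |L| = 6√2 ℏ ≈ 8.485ℏ

2l + 1 = 17 ⇒ l = 8.
Then |L| = √(l(l+1)) ℏ = 6√2 ℏ.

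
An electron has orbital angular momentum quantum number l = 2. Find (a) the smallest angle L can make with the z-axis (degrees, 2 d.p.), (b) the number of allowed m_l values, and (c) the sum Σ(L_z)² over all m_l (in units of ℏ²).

θ_min ≈ 35.26°; 5 values; Σ(L_z)² = 10 ℏ²

cos θ_min = 2/√6, so θ_min ≈ 35.26°.
There are 2l+1 = 5 values of m_l.
Σ m_l² = 10, so Σ(L_z)² = 10 ℏ².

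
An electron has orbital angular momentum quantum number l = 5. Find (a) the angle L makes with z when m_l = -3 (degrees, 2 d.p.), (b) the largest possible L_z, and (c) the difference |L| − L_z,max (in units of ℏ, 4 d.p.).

For m_l = -3: cos θ = -3/√30, θ ≈ 123.21°.
L_z,max = lℏ = 5ℏ.
|L| − L_z,max = (√30 − 5)ℏ ≈ 0.4772ℏ.

θ(m_l=-3) ≈ 123.21°; L_z,max = 5ℏ; |L|−L_z,max ≈ 0.4772ℏ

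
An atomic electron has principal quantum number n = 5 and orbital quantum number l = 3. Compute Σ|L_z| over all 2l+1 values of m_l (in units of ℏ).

Σ|L_z| = 12 ℏ

m_l runs from −3 to 3, i.e. {-3, -2, -1, 0, 1, 2, 3}.
Σ|m_l| = l(l+1) = 12.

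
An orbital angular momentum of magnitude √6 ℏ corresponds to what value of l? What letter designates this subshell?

|L| = ℏ√(l(l+1)), so l(l+1) = 6.
l² + l − 6 = 0 ⇒ l = 2.

l = 2 (d orbital)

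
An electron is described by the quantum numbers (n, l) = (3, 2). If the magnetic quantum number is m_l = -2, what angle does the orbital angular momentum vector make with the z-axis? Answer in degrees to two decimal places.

|L|² = l(l+1)ℏ² = 6ℏ², so |L| = √6 ℏ.
L_z = m_l ℏ = −2ℏ.
cos θ = L_z/|L| = -2/√6, so θ ≈ 144.74°.

θ ≈ 144.74°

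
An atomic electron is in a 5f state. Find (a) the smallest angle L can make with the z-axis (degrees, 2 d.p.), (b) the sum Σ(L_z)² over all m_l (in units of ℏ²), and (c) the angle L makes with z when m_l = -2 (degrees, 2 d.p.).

θ_min ≈ 30.00°; Σ(L_z)² = 28 ℏ²; θ(m_l=-2) ≈ 125.26°

The 5f subshell has l = 3.
cos θ_min = 3/√12, so θ_min ≈ 30.00°.
Σ m_l² = 28, so Σ(L_z)² = 28 ℏ².
For m_l = -2: cos θ = -2/√12, θ ≈ 125.26°.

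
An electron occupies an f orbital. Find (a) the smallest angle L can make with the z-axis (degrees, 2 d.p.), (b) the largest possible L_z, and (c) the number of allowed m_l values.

θ_min ≈ 30.00°; L_z,max = 3ℏ; 7 values

The letter f corresponds to l = 3.
cos θ_min = 3/√12, so θ_min ≈ 30.00°.
L_z,max = lℏ = 3ℏ.
There are 2l+1 = 7 values of m_l.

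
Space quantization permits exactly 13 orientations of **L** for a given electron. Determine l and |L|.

Since there are 2l+1 = 13 values of m_l, l = 6.
|L| = ℏ√(l(l+1)) = ℏ√(6·7) = √42 ℏ.

l = 6, |L| = √42 ℏ ≈ 6.481ℏ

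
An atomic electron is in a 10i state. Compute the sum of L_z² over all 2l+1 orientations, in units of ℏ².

10i means n = 10, l = 6.
m_l ∈ {-6, -5, -4, -3, -2, -1, 0, 1, 2, 3, 4, 5, 6}.
Summing m² from −6 to 6: Σ m_l² = 182.

Σ(L_z)² = 182 ℏ²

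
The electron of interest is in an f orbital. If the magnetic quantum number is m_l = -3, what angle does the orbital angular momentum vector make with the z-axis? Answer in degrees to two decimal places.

An f state has l = 3.
|L| = √(l(l+1)) ℏ = 2√3 ℏ.
L_z = m_l ℏ = −3ℏ.
cos θ = L_z/|L| = -3/√12, so θ ≈ 150.00°.

θ ≈ 150.00°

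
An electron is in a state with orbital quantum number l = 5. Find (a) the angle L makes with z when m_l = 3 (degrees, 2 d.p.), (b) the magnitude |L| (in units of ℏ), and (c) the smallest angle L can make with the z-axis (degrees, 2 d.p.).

θ(m_l=3) ≈ 56.79°; |L| = √30 ℏ ≈ 5.477ℏ; θ_min ≈ 24.09°

For m_l = 3: cos θ = 3/√30, θ ≈ 56.79°.
|L| = ℏ√(5·6) = √30 ℏ ≈ 5.477ℏ.
cos θ_min = 5/√30, so θ_min ≈ 24.09°.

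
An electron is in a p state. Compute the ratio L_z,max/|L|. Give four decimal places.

L_z,max/|L| = 0.7071

A p state has l = 1.
|L| = √2 ℏ ≈ 1.4142ℏ, while L_z,max = lℏ = 1ℏ.
L_z,max/|L| = 1/√2 = 0.7071.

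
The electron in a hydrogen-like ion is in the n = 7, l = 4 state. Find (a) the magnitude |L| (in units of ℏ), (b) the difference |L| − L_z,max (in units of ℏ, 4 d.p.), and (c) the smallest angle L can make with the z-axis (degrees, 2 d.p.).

|L| = ℏ√(4·5) = 2√5 ℏ ≈ 4.472ℏ.
|L| − L_z,max = (2√5 − 4)ℏ ≈ 0.4721ℏ.
cos θ_min = 4/√20, so θ_min ≈ 26.57°.

|L| = 2√5 ℏ ≈ 4.472ℏ; |L|−L_z,max ≈ 0.4721ℏ; θ_min ≈ 26.57°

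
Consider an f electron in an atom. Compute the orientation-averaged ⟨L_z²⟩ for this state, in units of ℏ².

An f state has l = 3.
The allowed m_l values are -3, -2, -1, 0, 1, 2, 3.
⟨L_z²⟩ = ℏ²·(Σ m_l²)/(2l+1) = ℏ²·28/7 = 4ℏ².

⟨L_z²⟩ = 4 ℏ²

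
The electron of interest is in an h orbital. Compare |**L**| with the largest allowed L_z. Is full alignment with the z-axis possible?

An h state has l = 5.
|L| = √30 ℏ ≈ 5.4772ℏ, while L_z,max = lℏ = 5ℏ.
Since |L| > L_z,max, the vector can never point exactly along z; the closest it comes is θ_min = arccos(5/√30) ≈ 24.1°.

No: L_z,max = 5ℏ < |L| = √30 ℏ ≈ 5.477ℏ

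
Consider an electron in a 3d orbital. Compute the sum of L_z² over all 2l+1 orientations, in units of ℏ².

Σ(L_z)² = 10 ℏ²

For 3d, l = 2.
m_l runs from −2 to 2, i.e. {-2, -1, 0, 1, 2}.
Summing m² from −2 to 2: Σ m_l² = 10.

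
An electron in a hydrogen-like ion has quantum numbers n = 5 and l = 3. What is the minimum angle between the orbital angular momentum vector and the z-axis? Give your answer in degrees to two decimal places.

|L| = √(l(l+1)) ℏ = 2√3 ℏ.
The smallest angle corresponds to the largest L_z, i.e. m_l = l = 3, giving L_z = 3ℏ.
cos θ_min = 3/√12, so θ_min ≈ 30.00°.

θ_min ≈ 30.00°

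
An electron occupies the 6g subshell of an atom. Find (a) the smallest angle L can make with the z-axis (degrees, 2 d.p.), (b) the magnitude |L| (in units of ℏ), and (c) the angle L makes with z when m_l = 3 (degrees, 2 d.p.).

θ_min ≈ 26.57°; |L| = 2√5 ℏ ≈ 4.472ℏ; θ(m_l=3) ≈ 47.87°

The 6g subshell has l = 4.
cos θ_min = 4/√20, so θ_min ≈ 26.57°.
|L| = ℏ√(4·5) = 2√5 ℏ ≈ 4.472ℏ.
For m_l = 3: cos θ = 3/√20, θ ≈ 47.87°.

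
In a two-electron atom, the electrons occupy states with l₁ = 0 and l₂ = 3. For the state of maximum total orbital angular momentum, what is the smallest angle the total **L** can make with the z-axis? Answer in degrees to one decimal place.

By the triangle rule, |l₁ − l₂| ≤ L ≤ l₁ + l₂.
So L can be 3.
The maximum is L = 3, with |L_tot| = ℏ√(3·4) = 2√3 ℏ.
The minimum angle with z is arccos(3/√12) ≈ 30.0°.

θ_min ≈ 30.0°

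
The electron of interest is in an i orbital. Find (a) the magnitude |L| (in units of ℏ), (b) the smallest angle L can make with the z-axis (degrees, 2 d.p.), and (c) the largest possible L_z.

|L| = √42 ℏ ≈ 6.481ℏ; θ_min ≈ 22.21°; L_z,max = 6ℏ

I corresponds to l = 6.
|L| = ℏ√(6·7) = √42 ℏ ≈ 6.481ℏ.
cos θ_min = 6/√42, so θ_min ≈ 22.21°.
L_z,max = lℏ = 6ℏ.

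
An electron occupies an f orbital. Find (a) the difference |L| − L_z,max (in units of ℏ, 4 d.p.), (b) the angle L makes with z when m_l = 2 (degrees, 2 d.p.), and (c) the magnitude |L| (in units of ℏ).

|L|−L_z,max ≈ 0.4641ℏ; θ(m_l=2) ≈ 54.74°; |L| = 2√3 ℏ ≈ 3.464ℏ

The letter f corresponds to l = 3.
|L| − L_z,max = (2√3 − 3)ℏ ≈ 0.4641ℏ.
For m_l = 2: cos θ = 2/√12, θ ≈ 54.74°.
|L| = ℏ√(3·4) = 2√3 ℏ ≈ 3.464ℏ.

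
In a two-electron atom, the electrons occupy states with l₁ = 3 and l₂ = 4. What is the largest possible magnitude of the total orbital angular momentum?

By the triangle rule, |l₁ − l₂| ≤ L ≤ l₁ + l₂.
L ∈ {1, 2, 3, 4, 5, 6, 7}.
The largest magnitude corresponds to L = 7: |L_tot| = ℏ√(7·8) = 2√14 ℏ.

|L_tot|_max = 2√14 ℏ ≈ 7.483ℏ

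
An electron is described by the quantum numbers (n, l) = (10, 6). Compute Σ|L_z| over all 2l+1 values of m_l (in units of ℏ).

Σ|L_z| = 42 ℏ

The allowed m_l values are -6, -5, -4, -3, -2, -1, 0, 1, 2, 3, 4, 5, 6.
Σ|m_l| = l(l+1) = 42.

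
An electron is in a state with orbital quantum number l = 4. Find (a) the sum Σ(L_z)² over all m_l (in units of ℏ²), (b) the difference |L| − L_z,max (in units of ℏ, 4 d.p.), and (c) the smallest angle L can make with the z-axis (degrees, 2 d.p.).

Σ m_l² = 60, so Σ(L_z)² = 60 ℏ².
|L| − L_z,max = (2√5 − 4)ℏ ≈ 0.4721ℏ.
cos θ_min = 4/√20, so θ_min ≈ 26.57°.

Σ(L_z)² = 60 ℏ²; |L|−L_z,max ≈ 0.4721ℏ; θ_min ≈ 26.57°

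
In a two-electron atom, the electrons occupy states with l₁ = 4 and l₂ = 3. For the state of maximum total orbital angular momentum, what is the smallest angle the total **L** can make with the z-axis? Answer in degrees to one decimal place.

θ_min ≈ 20.7°

By the triangle rule, |l₁ − l₂| ≤ L ≤ l₁ + l₂.
L ∈ {1, 2, 3, 4, 5, 6, 7}.
The maximum is L = 7, with |L_tot| = ℏ√(7·8) = 2√14 ℏ.
The minimum angle with z is arccos(7/√56) ≈ 20.7°.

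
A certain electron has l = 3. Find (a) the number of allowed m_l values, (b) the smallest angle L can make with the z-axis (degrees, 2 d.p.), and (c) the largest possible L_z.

7 values; θ_min ≈ 30.00°; L_z,max = 3ℏ

There are 2l+1 = 7 values of m_l.
cos θ_min = 3/√12, so θ_min ≈ 30.00°.
L_z,max = lℏ = 3ℏ.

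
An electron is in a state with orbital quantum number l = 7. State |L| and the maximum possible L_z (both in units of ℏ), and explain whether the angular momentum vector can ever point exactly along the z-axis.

|L| = 2√14 ℏ ≈ 7.4833ℏ, while L_z,max = lℏ = 7ℏ.
Since |L| > L_z,max, the vector can never point exactly along z; the closest it comes is θ_min = arccos(7/√56) ≈ 20.7°.

No: L_z,max = 7ℏ < |L| = 2√14 ℏ ≈ 7.483ℏ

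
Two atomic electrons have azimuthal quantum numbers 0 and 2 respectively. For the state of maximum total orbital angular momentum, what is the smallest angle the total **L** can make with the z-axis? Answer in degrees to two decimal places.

θ_min ≈ 35.26°

By the triangle rule, |l₁ − l₂| ≤ L ≤ l₁ + l₂.
Allowed values: L = 2.
The maximum is L = 2, with |L_tot| = ℏ√(2·3) = √6 ℏ.
The minimum angle with z is arccos(2/√6) ≈ 35.26°.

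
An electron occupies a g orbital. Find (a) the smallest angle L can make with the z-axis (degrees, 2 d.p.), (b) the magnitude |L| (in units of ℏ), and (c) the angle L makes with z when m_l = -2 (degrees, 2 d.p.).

A g state has l = 4.
cos θ_min = 4/√20, so θ_min ≈ 26.57°.
|L| = ℏ√(4·5) = 2√5 ℏ ≈ 4.472ℏ.
For m_l = -2: cos θ = -2/√20, θ ≈ 116.57°.

θ_min ≈ 26.57°; |L| = 2√5 ℏ ≈ 4.472ℏ; θ(m_l=-2) ≈ 116.57°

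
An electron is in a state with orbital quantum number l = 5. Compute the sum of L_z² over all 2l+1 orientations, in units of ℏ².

m_l ∈ {-5, -4, -3, -2, -1, 0, 1, 2, 3, 4, 5}.
Σ m_l² = l(l+1)(2l+1)/3 = 5·6·11/3 = 110.

Σ(L_z)² = 110 ℏ²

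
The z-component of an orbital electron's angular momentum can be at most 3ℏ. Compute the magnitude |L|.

|L| = 2√3 ℏ ≈ 3.464ℏ

L_z,max = lℏ, so l = 3.
|L| = √(l(l+1)) ℏ = 2√3 ℏ.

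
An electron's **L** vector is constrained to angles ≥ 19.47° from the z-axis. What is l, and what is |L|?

l = 8, |L| = 6√2 ℏ ≈ 8.485ℏ

cos²θ_min = l/(l+1) = 0.8889.
Thus l = 0.8889/(1 − 0.8889) ≈ 8.
Then |L| = ℏ√(8·9) = 6√2 ℏ.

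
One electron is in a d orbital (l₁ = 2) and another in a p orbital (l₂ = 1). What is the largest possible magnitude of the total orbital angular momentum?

By the triangle rule, |l₁ − l₂| ≤ L ≤ l₁ + l₂.
So L can be 1, 2, 3.
The largest magnitude corresponds to L = 3: |L_tot| = ℏ√(3·4) = 2√3 ℏ.

|L_tot|_max = 2√3 ℏ ≈ 3.464ℏ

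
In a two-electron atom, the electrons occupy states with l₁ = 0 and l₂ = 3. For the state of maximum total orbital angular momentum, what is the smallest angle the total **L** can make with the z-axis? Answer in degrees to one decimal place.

L runs from |0 − 3| = 3 to 0 + 3 = 3.
Allowed values: L = 3.
The maximum is L = 3, with |L_tot| = ℏ√(3·4) = 2√3 ℏ.
The minimum angle with z is arccos(3/√12) ≈ 30.0°.

θ_min ≈ 30.0°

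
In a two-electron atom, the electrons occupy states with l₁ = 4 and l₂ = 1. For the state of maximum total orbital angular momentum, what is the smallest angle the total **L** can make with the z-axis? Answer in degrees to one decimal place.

θ_min ≈ 24.1°

Angular momentum addition gives L = |l₁ − l₂|, …, l₁ + l₂.
Allowed values: L = 3, 4, 5.
The maximum is L = 5, with |L_tot| = ℏ√(5·6) = √30 ℏ.
The minimum angle with z is arccos(5/√30) ≈ 24.1°.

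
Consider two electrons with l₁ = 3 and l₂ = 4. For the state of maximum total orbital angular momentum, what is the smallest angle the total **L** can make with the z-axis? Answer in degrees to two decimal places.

θ_min ≈ 20.70°

By the triangle rule, |l₁ − l₂| ≤ L ≤ l₁ + l₂.
L ∈ {1, 2, 3, 4, 5, 6, 7}.
The maximum is L = 7, with |L_tot| = ℏ√(7·8) = 2√14 ℏ.
The minimum angle with z is arccos(7/√56) ≈ 20.70°.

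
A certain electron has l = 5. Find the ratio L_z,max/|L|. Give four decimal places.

|L| = √30 ℏ ≈ 5.4772ℏ, while L_z,max = lℏ = 5ℏ.
L_z,max/|L| = 5/√30 = 0.9129.

L_z,max/|L| = 0.9129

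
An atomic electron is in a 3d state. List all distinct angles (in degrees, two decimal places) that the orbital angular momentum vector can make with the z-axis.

θ ∈ {35.26°, 65.91°, 90.00°, 114.09°, 144.74°}

The 3d subshell has l = 2.
|L| = ℏ√(l(l+1)) = √6 ℏ.
cos θ = m_l/√6 for each m_l ∈ {-2, -1, 0, 1, 2}.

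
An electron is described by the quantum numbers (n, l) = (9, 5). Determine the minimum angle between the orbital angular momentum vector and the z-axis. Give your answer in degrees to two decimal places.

θ_min ≈ 24.09°

|L| = ℏ√(l(l+1)) = √30 ℏ.
The smallest angle corresponds to the largest L_z, i.e. m_l = l = 5, giving L_z = 5ℏ.
cos θ_min = 5/√30, so θ_min ≈ 24.09°.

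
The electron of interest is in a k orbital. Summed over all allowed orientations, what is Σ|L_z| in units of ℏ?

The letter k corresponds to l = 7.
The allowed m_l values are -7, -6, -5, -4, -3, -2, -1, 0, 1, 2, 3, 4, 5, 6, 7.
Σ|m_l| = 2(1+2+…+7) = 56.

Σ|L_z| = 56 ℏ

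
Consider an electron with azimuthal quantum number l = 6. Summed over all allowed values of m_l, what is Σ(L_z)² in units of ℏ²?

Σ(L_z)² = 182 ℏ²

m_l ∈ {-6, -5, -4, -3, -2, -1, 0, 1, 2, 3, 4, 5, 6}.
Summing m² from −6 to 6: Σ m_l² = 182.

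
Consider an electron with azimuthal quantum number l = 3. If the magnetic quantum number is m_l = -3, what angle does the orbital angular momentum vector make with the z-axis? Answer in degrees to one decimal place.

θ ≈ 150.0°

|L|² = l(l+1)ℏ² = 12ℏ², so |L| = 2√3 ℏ.
L_z = m_l ℏ = −3ℏ.
cos θ = L_z/|L| = -3/√12, so θ ≈ 150.0°.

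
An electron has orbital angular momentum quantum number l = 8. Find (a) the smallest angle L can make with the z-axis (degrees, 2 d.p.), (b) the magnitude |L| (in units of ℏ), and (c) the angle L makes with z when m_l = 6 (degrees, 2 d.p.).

θ_min ≈ 19.47°; |L| = 6√2 ℏ ≈ 8.485ℏ; θ(m_l=6) ≈ 45.00°

cos θ_min = 8/√72, so θ_min ≈ 19.47°.
|L| = ℏ√(8·9) = 6√2 ℏ ≈ 8.485ℏ.
For m_l = 6: cos θ = 6/√72, θ ≈ 45.00°.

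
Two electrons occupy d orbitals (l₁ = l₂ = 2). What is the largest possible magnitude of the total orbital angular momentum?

|L_tot|_max = 2√5 ℏ ≈ 4.472ℏ

L runs from |2 − 2| = 0 to 2 + 2 = 4.
Allowed values: L = 0, 1, 2, 3, 4.
The largest magnitude corresponds to L = 4: |L_tot| = ℏ√(4·5) = 2√5 ℏ.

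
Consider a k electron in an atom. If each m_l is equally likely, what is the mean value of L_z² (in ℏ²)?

⟨L_z²⟩ = 18.67 ℏ²

For a k orbital, l = 7.
m_l runs from −7 to 7, i.e. {-7, -6, -5, -4, -3, -2, -1, 0, 1, 2, 3, 4, 5, 6, 7}.
Average of L_z² over 15 states: 280/15 ℏ² = 18.67 ℏ².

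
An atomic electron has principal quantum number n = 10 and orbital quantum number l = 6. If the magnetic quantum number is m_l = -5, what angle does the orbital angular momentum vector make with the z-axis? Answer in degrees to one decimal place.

|L| = √(l(l+1)) ℏ = √42 ℏ.
L_z = m_l ℏ = −5ℏ.
cos θ = L_z/|L| = -5/√42, so θ ≈ 140.5°.

θ ≈ 140.5°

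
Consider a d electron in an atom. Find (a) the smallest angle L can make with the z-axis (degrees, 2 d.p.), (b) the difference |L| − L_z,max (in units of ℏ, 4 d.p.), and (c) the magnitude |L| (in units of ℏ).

The letter d corresponds to l = 2.
cos θ_min = 2/√6, so θ_min ≈ 35.26°.
|L| − L_z,max = (√6 − 2)ℏ ≈ 0.4495ℏ.
|L| = ℏ√(2·3) = √6 ℏ ≈ 2.449ℏ.

θ_min ≈ 35.26°; |L|−L_z,max ≈ 0.4495ℏ; |L| = √6 ℏ ≈ 2.449ℏ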